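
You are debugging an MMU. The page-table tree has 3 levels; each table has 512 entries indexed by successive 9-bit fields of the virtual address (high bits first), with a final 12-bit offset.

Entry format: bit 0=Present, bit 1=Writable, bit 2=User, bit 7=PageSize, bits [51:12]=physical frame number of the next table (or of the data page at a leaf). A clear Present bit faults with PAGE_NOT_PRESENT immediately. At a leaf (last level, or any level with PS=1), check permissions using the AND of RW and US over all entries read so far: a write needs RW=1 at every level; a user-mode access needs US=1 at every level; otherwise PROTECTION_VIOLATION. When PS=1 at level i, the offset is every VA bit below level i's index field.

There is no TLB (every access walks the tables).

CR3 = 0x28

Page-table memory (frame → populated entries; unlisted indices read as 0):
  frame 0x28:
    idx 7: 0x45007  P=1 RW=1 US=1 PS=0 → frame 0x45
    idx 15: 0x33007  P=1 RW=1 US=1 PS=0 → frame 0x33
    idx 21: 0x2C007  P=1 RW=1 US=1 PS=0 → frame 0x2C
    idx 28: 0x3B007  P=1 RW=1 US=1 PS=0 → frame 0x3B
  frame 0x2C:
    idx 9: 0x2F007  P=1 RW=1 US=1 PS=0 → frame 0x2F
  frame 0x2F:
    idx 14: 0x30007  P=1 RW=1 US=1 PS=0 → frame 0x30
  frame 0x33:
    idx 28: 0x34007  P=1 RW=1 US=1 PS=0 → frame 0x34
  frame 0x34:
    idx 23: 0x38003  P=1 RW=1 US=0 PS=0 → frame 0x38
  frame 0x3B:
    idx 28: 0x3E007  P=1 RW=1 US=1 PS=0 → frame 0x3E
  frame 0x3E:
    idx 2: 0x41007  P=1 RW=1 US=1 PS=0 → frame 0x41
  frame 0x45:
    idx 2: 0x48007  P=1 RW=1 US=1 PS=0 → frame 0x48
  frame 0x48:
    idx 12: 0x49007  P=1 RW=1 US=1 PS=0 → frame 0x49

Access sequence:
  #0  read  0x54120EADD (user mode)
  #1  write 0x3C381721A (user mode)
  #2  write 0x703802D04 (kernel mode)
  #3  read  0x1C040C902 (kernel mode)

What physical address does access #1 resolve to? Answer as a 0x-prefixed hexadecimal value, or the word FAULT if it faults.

Walk each access:
#0 VA=0x54120EADD (r,user):
  lvl0: tbl 0x28, slot 21 ⇒ 0x2C007 (P1/RW1/US1/PS0)
  lvl1: tbl 0x2C, slot 9 ⇒ 0x2F007 (P1/RW1/US1/PS0)
  lvl2: tbl 0x2F, slot 14 ⇒ 0x30007 (P1/RW1/US1/PS0)
  ⇒ phys 0x30ADD  [3 reads]
#1 VA=0x3C381721A (w,user):
  lvl0: tbl 0x28, slot 15 ⇒ 0x33007 (P1/RW1/US1/PS0)
  lvl1: tbl 0x33, slot 28 ⇒ 0x34007 (P1/RW1/US1/PS0)
  lvl2: tbl 0x34, slot 23 ⇒ 0x38003 (P1/RW1/US0/PS0)
  ✗ PROTECTION_VIOLATION  [3 reads]
#2 VA=0x703802D04 (w,kernel):
  lvl0: tbl 0x28, slot 28 ⇒ 0x3B007 (P1/RW1/US1/PS0)
  lvl1: tbl 0x3B, slot 28 ⇒ 0x3E007 (P1/RW1/US1/PS0)
  lvl2: tbl 0x3E, slot 2 ⇒ 0x41007 (P1/RW1/US1/PS0)
  ⇒ phys 0x41D04  [3 reads]
#3 VA=0x1C040C902 (r,kernel):
  lvl0: tbl 0x28, slot 7 ⇒ 0x45007 (P1/RW1/US1/PS0)
  lvl1: tbl 0x45, slot 2 ⇒ 0x48007 (P1/RW1/US1/PS0)
  lvl2: tbl 0x48, slot 12 ⇒ 0x49007 (P1/RW1/US1/PS0)
  ⇒ phys 0x49902  [3 reads]

Access #1 PA: FAULT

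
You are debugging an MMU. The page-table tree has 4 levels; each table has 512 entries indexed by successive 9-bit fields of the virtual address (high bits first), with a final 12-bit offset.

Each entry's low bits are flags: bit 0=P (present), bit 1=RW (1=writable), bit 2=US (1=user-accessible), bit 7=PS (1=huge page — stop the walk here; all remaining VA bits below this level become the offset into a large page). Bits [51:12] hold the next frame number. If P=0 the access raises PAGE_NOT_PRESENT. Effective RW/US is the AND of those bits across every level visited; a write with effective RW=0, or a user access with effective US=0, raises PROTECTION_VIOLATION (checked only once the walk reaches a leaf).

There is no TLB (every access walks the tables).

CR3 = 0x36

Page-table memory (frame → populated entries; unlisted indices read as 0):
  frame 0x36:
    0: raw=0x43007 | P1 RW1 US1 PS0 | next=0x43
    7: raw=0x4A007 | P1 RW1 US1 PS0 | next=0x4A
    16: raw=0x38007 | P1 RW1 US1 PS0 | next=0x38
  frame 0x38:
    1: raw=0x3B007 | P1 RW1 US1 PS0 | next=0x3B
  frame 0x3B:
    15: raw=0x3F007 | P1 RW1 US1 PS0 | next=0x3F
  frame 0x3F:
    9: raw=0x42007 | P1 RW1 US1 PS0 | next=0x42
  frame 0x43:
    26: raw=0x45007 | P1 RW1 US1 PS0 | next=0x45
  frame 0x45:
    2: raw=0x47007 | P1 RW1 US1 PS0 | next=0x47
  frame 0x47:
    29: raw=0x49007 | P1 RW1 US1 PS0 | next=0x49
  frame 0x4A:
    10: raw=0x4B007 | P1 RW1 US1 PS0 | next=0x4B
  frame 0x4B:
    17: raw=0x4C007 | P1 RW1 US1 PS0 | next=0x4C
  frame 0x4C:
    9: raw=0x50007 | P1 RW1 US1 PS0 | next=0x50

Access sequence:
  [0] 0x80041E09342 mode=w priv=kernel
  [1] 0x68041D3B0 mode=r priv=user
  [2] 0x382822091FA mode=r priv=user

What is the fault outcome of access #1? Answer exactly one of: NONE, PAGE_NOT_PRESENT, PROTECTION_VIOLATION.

Per-access translation:
#0 VA=0x80041E09342 (w,kernel):
  [0] read 0x36 idx=16: raw=0x38007 flags P=1 W=1 U=1 S=0
  [1] read 0x38 idx=1: raw=0x3B007 flags P=1 W=1 U=1 S=0
  [2] read 0x3B idx=15: raw=0x3F007 flags P=1 W=1 U=1 S=0
  [3] read 0x3F idx=9: raw=0x42007 flags P=1 W=1 U=1 S=0
  ✓ 0x42342  — 4 lookups
#1 VA=0x68041D3B0 (r,user):
  [0] read 0x36 idx=0: raw=0x43007 flags P=1 W=1 U=1 S=0
  [1] read 0x43 idx=26: raw=0x45007 flags P=1 W=1 U=1 S=0
  [2] read 0x45 idx=2: raw=0x47007 flags P=1 W=1 U=1 S=0
  [3] read 0x47 idx=29: raw=0x49007 flags P=1 W=1 U=1 S=0
  ✓ 0x493B0  — 4 lookups
#2 VA=0x382822091FA (r,user):
  [0] read 0x36 idx=7: raw=0x4A007 flags P=1 W=1 U=1 S=0
  [1] read 0x4A idx=10: raw=0x4B007 flags P=1 W=1 U=1 S=0
  [2] read 0x4B idx=17: raw=0x4C007 flags P=1 W=1 U=1 S=0
  [3] read 0x4C idx=9: raw=0x50007 flags P=1 W=1 U=1 S=0
  ✓ 0x501FA  — 4 lookups

Access #1 fault: NONE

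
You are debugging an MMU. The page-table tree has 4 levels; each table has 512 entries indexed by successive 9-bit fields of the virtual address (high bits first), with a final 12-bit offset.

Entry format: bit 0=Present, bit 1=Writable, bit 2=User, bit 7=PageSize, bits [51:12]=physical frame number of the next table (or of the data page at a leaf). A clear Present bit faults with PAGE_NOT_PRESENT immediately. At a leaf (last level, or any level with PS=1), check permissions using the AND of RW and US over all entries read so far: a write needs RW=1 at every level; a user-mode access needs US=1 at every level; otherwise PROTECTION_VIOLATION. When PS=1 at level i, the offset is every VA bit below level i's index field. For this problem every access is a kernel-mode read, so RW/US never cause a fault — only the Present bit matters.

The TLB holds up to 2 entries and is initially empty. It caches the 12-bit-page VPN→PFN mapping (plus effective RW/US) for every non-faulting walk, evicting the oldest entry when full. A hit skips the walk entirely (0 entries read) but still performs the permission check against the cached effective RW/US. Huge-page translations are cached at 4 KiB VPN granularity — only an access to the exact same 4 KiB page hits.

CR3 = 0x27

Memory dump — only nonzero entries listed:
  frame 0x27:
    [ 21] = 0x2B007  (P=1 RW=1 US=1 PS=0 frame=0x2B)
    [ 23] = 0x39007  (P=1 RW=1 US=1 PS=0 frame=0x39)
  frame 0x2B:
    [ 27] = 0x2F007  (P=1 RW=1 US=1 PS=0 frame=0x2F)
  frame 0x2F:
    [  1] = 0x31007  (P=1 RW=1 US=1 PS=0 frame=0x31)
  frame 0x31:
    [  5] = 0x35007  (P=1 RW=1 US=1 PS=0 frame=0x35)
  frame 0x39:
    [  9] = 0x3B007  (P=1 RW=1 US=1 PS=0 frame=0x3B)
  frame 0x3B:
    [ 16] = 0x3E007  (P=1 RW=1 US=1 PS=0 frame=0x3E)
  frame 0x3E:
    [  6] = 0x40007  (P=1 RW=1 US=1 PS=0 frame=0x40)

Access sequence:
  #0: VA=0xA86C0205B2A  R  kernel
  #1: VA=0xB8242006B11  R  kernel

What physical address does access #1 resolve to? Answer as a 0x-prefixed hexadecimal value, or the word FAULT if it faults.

Walk each access:
#0 VA=0xA86C0205B2A (r,kernel):
  L0 @0x27[21] → 0x2B007  P=1,RW=1,US=1,PS=0
  L1 @0x2B[27] → 0x2F007  P=1,RW=1,US=1,PS=0
  L2 @0x2F[1] → 0x31007  P=1,RW=1,US=1,PS=0
  L3 @0x31[5] → 0x35007  P=1,RW=1,US=1,PS=0
  ✓ 0x35B2A  — 4 lookups
#1 VA=0xB8242006B11 (r,kernel):
  L0 @0x27[23] → 0x39007  P=1,RW=1,US=1,PS=0
  L1 @0x39[9] → 0x3B007  P=1,RW=1,US=1,PS=0
  L2 @0x3B[16] → 0x3E007  P=1,RW=1,US=1,PS=0
  L3 @0x3E[6] → 0x40007  P=1,RW=1,US=1,PS=0
  ✓ 0x40B11  — 4 lookups

Access #1 PA: 0x40B11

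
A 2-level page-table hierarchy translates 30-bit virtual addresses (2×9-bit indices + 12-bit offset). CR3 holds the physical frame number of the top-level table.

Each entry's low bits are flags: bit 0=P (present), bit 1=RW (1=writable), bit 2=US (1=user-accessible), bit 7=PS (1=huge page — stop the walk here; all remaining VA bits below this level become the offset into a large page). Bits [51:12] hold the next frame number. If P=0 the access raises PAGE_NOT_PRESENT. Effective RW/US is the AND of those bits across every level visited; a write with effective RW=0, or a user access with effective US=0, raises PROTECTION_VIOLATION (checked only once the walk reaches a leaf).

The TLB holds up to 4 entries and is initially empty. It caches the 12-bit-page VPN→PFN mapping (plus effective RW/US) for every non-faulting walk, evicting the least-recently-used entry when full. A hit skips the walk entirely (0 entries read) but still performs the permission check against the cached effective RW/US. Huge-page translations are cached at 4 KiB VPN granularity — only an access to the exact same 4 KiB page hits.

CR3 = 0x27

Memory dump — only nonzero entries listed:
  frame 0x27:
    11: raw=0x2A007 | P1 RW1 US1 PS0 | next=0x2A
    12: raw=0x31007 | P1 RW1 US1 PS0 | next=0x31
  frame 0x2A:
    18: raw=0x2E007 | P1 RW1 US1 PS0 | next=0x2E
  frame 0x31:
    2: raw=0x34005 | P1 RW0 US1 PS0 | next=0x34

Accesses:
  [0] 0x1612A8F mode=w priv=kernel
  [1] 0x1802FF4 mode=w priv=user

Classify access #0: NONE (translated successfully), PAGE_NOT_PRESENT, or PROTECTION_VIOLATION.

Trace:
#0 VA=0x1612A8F (w,kernel):
  L0: frame=0x27 idx=11 entry=0x2A007 [P=1 RW=1 US=1 PS=0]
  L1: frame=0x2A idx=18 entry=0x2E007 [P=1 RW=1 US=1 PS=0]
  ✓ 0x2EA8F  — 2 lookups
#1 VA=0x1802FF4 (w,user):
  L0: frame=0x27 idx=12 entry=0x31007 [P=1 RW=1 US=1 PS=0]
  L1: frame=0x31 idx=2 entry=0x34005 [P=1 RW=0 US=1 PS=0]
  → PROTECTION_VIOLATION  (2 entries read)

Access #0 fault: NONE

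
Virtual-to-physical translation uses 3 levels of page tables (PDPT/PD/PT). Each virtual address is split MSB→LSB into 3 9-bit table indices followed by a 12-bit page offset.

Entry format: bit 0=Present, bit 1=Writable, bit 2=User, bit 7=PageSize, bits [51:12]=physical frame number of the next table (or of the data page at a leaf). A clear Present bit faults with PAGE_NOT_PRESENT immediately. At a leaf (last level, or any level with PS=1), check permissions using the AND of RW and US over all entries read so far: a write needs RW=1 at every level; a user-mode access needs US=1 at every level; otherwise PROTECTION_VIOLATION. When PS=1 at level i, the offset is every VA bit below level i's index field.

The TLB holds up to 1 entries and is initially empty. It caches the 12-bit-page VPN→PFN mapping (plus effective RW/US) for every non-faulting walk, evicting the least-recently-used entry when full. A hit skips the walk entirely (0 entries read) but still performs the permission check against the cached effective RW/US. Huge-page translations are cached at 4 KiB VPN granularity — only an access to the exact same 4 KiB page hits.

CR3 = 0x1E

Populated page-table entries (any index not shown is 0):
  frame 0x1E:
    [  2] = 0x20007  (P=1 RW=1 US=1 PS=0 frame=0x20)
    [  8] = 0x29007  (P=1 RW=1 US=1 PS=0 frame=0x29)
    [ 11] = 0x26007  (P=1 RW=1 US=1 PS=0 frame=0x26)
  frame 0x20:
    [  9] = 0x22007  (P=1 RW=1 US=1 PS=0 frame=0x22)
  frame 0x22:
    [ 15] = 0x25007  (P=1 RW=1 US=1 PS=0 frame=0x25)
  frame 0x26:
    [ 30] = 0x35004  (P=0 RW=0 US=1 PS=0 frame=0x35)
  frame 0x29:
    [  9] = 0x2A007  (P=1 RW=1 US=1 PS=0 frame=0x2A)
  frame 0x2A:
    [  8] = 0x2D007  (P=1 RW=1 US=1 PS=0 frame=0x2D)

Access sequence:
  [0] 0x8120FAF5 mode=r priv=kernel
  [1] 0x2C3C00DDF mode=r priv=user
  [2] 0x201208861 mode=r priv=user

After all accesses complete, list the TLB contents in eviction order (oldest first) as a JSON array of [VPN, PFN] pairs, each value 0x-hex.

Trace:
#0 VA=0x8120FAF5 (r,kernel):
  L0: frame=0x1E idx=2 entry=0x20007 [P=1 RW=1 US=1 PS=0]
  L1: frame=0x20 idx=9 entry=0x22007 [P=1 RW=1 US=1 PS=0]
  L2: frame=0x22 idx=15 entry=0x25007 [P=1 RW=1 US=1 PS=0]
  ⇒ phys 0x25AF5  [3 reads]
#1 VA=0x2C3C00DDF (r,user):
  L0: frame=0x1E idx=11 entry=0x26007 [P=1 RW=1 US=1 PS=0]
  L1: frame=0x26 idx=30 entry=0x35004 [P=0 RW=0 US=1 PS=0]
  ✗ PAGE_NOT_PRESENT  [2 reads]
#2 VA=0x201208861 (r,user):
  L0: frame=0x1E idx=8 entry=0x29007 [P=1 RW=1 US=1 PS=0]
  L1: frame=0x29 idx=9 entry=0x2A007 [P=1 RW=1 US=1 PS=0]
  L2: frame=0x2A idx=8 entry=0x2D007 [P=1 RW=1 US=1 PS=0]
  ⇒ phys 0x2D861  [3 reads]

TLB: [["0x201208", "0x2D"]]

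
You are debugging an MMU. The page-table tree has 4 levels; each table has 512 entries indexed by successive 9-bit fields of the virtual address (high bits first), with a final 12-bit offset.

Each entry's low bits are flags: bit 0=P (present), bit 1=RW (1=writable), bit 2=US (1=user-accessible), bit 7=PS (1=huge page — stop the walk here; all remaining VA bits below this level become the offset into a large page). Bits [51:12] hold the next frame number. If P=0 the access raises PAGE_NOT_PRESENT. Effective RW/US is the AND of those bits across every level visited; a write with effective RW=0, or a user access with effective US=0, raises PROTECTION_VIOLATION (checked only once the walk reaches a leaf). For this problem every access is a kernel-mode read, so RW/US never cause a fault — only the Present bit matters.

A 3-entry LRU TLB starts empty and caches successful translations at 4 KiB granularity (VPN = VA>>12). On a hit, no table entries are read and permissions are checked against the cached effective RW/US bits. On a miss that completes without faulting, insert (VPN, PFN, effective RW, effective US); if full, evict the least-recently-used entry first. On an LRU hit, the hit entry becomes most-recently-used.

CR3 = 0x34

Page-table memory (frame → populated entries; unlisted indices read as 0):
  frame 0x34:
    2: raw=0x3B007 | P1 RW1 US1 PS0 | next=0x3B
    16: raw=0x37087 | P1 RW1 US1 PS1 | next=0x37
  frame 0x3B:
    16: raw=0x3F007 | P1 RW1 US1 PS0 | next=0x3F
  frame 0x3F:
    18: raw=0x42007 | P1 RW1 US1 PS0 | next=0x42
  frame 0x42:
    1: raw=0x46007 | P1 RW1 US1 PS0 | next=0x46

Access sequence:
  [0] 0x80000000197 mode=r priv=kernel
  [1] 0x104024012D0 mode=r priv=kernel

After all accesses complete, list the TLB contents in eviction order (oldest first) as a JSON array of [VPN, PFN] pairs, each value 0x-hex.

Walk each access:
#0 VA=0x80000000197 (r,kernel):
  lvl0: tbl 0x34, slot 16 ⇒ 0x37087 (P1/RW1/US1/PS1)
  ⇒ phys 0x37197 (huge @L0)  [1 reads]
#1 VA=0x104024012D0 (r,kernel):
  lvl0: tbl 0x34, slot 2 ⇒ 0x3B007 (P1/RW1/US1/PS0)
  lvl1: tbl 0x3B, slot 16 ⇒ 0x3F007 (P1/RW1/US1/PS0)
  lvl2: tbl 0x3F, slot 18 ⇒ 0x42007 (P1/RW1/US1/PS0)
  lvl3: tbl 0x42, slot 1 ⇒ 0x46007 (P1/RW1/US1/PS0)
  ⇒ phys 0x462D0  [4 reads]

TLB: [["0x80000000", "0x37"], ["0x10402401", "0x46"]]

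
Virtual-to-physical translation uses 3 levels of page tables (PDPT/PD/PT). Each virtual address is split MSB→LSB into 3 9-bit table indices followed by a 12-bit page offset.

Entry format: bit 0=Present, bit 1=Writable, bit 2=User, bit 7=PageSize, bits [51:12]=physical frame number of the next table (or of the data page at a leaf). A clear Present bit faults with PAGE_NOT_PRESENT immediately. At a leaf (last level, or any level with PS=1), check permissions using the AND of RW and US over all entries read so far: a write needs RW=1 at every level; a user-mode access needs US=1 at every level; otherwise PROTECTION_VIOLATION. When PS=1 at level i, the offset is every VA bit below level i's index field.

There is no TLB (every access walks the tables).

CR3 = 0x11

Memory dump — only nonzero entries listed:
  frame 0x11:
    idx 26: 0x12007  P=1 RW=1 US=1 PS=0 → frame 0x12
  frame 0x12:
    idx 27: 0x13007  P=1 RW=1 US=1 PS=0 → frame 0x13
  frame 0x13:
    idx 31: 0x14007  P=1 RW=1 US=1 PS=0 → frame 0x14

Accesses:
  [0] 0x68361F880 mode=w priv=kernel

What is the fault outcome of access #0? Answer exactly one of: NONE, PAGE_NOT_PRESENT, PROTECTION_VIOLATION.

Walk each access:
#0 VA=0x68361F880 (w,kernel):
  L0: frame=0x11 idx=26 entry=0x12007 [P=1 RW=1 US=1 PS=0]
  L1: frame=0x12 idx=27 entry=0x13007 [P=1 RW=1 US=1 PS=0]
  L2: frame=0x13 idx=31 entry=0x14007 [P=1 RW=1 US=1 PS=0]
  ✓ 0x14880  — 3 lookups

Access #0 fault: NONE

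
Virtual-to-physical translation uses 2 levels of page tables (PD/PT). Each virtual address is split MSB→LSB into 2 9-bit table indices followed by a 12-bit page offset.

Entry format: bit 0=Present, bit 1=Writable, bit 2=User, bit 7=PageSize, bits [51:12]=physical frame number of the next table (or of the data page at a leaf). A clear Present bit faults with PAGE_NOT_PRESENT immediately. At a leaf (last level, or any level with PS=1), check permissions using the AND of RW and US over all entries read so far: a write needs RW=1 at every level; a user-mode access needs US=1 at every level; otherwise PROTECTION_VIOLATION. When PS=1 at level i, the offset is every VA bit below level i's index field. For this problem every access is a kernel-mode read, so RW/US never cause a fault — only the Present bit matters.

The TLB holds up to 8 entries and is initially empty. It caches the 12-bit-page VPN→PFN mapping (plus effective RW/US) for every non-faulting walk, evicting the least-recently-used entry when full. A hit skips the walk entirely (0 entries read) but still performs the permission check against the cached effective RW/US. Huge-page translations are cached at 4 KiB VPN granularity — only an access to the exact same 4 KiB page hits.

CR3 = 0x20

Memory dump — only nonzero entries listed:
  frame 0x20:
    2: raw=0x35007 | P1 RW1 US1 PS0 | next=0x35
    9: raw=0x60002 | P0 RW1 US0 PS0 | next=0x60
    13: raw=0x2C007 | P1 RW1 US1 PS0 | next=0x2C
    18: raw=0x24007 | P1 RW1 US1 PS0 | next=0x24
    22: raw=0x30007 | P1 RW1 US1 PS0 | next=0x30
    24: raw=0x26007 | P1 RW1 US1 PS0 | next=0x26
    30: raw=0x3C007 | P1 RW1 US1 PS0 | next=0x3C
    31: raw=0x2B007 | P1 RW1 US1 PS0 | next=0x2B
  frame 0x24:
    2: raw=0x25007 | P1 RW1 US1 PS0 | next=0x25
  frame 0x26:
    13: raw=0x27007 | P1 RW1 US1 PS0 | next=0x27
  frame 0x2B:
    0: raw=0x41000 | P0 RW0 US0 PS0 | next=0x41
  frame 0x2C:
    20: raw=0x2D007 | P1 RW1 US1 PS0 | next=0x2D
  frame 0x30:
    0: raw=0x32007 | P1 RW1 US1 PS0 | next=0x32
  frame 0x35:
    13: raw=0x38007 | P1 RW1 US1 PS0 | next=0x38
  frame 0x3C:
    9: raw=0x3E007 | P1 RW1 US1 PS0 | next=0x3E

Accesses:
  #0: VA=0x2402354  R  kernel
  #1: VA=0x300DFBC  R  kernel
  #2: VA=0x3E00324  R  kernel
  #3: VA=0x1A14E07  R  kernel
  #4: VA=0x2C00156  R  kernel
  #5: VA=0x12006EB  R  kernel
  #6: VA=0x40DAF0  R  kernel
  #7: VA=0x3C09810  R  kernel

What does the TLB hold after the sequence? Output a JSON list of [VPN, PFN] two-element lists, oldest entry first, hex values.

Trace:
#0 VA=0x2402354 (r,kernel):
  [0] read 0x20 idx=18: raw=0x24007 flags P=1 W=1 U=1 S=0
  [1] read 0x24 idx=2: raw=0x25007 flags P=1 W=1 U=1 S=0
  ✓ 0x25354  — 2 lookups
#1 VA=0x300DFBC (r,kernel):
  [0] read 0x20 idx=24: raw=0x26007 flags P=1 W=1 U=1 S=0
  [1] read 0x26 idx=13: raw=0x27007 flags P=1 W=1 U=1 S=0
  ✓ 0x27FBC  — 2 lookups
#2 VA=0x3E00324 (r,kernel):
  [0] read 0x20 idx=31: raw=0x2B007 flags P=1 W=1 U=1 S=0
  [1] read 0x2B idx=0: raw=0x41000 flags P=0 W=0 U=0 S=0
  → PAGE_NOT_PRESENT  (2 entries read)
#3 VA=0x1A14E07 (r,kernel):
  [0] read 0x20 idx=13: raw=0x2C007 flags P=1 W=1 U=1 S=0
  [1] read 0x2C idx=20: raw=0x2D007 flags P=1 W=1 U=1 S=0
  ✓ 0x2DE07  — 2 lookups
#4 VA=0x2C00156 (r,kernel):
  [0] read 0x20 idx=22: raw=0x30007 flags P=1 W=1 U=1 S=0
  [1] read 0x30 idx=0: raw=0x32007 flags P=1 W=1 U=1 S=0
  ✓ 0x32156  — 2 lookups
#5 VA=0x12006EB (r,kernel):
  [0] read 0x20 idx=9: raw=0x60002 flags P=0 W=1 U=0 S=0
  → PAGE_NOT_PRESENT  (1 entries read)
#6 VA=0x40DAF0 (r,kernel):
  [0] read 0x20 idx=2: raw=0x35007 flags P=1 W=1 U=1 S=0
  [1] read 0x35 idx=13: raw=0x38007 flags P=1 W=1 U=1 S=0
  ✓ 0x38AF0  — 2 lookups
#7 VA=0x3C09810 (r,kernel):
  [0] read 0x20 idx=30: raw=0x3C007 flags P=1 W=1 U=1 S=0
  [1] read 0x3C idx=9: raw=0x3E007 flags P=1 W=1 U=1 S=0
  ✓ 0x3E810  — 2 lookups

TLB: [["0x2402", "0x25"], ["0x300D", "0x27"], ["0x1A14", "0x2D"], ["0x2C00", "0x32"], ["0x40D", "0x38"], ["0x3C09", "0x3E"]]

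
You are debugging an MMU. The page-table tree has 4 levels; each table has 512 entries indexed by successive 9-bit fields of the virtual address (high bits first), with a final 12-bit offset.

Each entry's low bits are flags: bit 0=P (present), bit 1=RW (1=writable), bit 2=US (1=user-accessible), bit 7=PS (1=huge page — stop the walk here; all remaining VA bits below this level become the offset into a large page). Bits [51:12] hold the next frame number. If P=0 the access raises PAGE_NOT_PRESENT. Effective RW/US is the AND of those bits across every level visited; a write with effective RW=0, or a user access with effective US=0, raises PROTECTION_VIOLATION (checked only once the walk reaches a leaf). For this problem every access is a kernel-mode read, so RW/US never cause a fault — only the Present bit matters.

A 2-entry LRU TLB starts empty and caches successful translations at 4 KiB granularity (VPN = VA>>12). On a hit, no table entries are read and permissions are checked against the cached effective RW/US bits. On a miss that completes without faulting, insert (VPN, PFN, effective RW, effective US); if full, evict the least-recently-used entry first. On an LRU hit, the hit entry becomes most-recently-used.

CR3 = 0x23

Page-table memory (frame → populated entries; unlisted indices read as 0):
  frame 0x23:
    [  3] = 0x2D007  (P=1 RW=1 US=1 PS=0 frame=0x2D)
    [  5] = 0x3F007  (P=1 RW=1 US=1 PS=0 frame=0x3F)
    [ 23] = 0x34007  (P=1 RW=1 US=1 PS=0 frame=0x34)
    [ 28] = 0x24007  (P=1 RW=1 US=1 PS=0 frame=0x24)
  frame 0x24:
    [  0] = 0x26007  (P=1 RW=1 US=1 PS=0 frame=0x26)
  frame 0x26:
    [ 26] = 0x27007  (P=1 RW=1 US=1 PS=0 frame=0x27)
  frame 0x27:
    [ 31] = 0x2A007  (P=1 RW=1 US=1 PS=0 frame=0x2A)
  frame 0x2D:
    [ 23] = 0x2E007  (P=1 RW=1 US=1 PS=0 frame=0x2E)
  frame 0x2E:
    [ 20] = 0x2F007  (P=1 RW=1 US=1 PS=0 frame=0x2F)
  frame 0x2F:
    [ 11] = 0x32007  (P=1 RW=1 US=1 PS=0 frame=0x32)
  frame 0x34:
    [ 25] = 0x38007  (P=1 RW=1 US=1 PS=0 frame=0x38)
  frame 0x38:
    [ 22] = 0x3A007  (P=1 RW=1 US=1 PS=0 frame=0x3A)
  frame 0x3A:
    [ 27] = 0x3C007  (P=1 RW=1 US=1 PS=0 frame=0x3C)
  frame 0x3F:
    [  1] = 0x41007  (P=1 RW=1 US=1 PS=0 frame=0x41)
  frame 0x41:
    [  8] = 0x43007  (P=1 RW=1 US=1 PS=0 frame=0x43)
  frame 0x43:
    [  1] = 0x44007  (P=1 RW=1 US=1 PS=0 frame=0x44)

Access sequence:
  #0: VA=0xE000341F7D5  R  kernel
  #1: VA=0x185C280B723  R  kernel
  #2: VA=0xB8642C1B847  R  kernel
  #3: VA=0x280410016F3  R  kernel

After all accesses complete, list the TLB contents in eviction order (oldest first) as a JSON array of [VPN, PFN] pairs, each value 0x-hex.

Trace:
#0 VA=0xE000341F7D5 (r,kernel):
  lvl0: tbl 0x23, slot 28 ⇒ 0x24007 (P1/RW1/US1/PS0)
  lvl1: tbl 0x24, slot 0 ⇒ 0x26007 (P1/RW1/US1/PS0)
  lvl2: tbl 0x26, slot 26 ⇒ 0x27007 (P1/RW1/US1/PS0)
  lvl3: tbl 0x27, slot 31 ⇒ 0x2A007 (P1/RW1/US1/PS0)
  ⇒ phys 0x2A7D5  [4 reads]
#1 VA=0x185C280B723 (r,kernel):
  lvl0: tbl 0x23, slot 3 ⇒ 0x2D007 (P1/RW1/US1/PS0)
  lvl1: tbl 0x2D, slot 23 ⇒ 0x2E007 (P1/RW1/US1/PS0)
  lvl2: tbl 0x2E, slot 20 ⇒ 0x2F007 (P1/RW1/US1/PS0)
  lvl3: tbl 0x2F, slot 11 ⇒ 0x32007 (P1/RW1/US1/PS0)
  ⇒ phys 0x32723  [4 reads]
#2 VA=0xB8642C1B847 (r,kernel):
  lvl0: tbl 0x23, slot 23 ⇒ 0x34007 (P1/RW1/US1/PS0)
  lvl1: tbl 0x34, slot 25 ⇒ 0x38007 (P1/RW1/US1/PS0)
  lvl2: tbl 0x38, slot 22 ⇒ 0x3A007 (P1/RW1/US1/PS0)
  lvl3: tbl 0x3A, slot 27 ⇒ 0x3C007 (P1/RW1/US1/PS0)
  ⇒ phys 0x3C847  [4 reads]
#3 VA=0x280410016F3 (r,kernel):
  lvl0: tbl 0x23, slot 5 ⇒ 0x3F007 (P1/RW1/US1/PS0)
  lvl1: tbl 0x3F, slot 1 ⇒ 0x41007 (P1/RW1/US1/PS0)
  lvl2: tbl 0x41, slot 8 ⇒ 0x43007 (P1/RW1/US1/PS0)
  lvl3: tbl 0x43, slot 1 ⇒ 0x44007 (P1/RW1/US1/PS0)
  ⇒ phys 0x446F3  [4 reads]

TLB: [["0xB8642C1B", "0x3C"], ["0x28041001", "0x44"]]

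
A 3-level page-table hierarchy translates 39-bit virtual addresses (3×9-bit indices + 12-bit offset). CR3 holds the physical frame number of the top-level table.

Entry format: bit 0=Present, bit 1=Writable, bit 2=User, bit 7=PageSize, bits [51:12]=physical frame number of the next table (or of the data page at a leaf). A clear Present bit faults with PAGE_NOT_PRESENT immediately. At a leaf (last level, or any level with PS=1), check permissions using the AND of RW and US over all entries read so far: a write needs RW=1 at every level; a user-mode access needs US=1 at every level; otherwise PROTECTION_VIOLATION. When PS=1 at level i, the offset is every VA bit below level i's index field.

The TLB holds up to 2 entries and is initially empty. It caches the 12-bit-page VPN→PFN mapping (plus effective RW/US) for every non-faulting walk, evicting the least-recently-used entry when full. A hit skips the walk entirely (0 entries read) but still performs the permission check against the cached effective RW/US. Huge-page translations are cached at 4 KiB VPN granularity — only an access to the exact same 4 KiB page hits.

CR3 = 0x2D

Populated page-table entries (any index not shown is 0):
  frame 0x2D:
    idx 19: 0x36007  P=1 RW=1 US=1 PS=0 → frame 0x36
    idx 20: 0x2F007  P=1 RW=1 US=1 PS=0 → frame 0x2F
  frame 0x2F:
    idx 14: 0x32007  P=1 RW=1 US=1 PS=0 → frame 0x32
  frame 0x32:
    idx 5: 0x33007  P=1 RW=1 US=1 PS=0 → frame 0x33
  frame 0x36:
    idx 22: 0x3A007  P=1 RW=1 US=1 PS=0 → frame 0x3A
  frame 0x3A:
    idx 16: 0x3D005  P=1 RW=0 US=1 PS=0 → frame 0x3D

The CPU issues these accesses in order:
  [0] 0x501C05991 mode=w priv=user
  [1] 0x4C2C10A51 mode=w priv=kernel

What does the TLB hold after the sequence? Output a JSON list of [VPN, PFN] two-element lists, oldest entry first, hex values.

Walk each access:
#0 VA=0x501C05991 (w,user):
  lvl0: tbl 0x2D, slot 20 ⇒ 0x2F007 (P1/RW1/US1/PS0)
  lvl1: tbl 0x2F, slot 14 ⇒ 0x32007 (P1/RW1/US1/PS0)
  lvl2: tbl 0x32, slot 5 ⇒ 0x33007 (P1/RW1/US1/PS0)
  ⇒ phys 0x33991  [3 reads]
#1 VA=0x4C2C10A51 (w,kernel):
  lvl0: tbl 0x2D, slot 19 ⇒ 0x36007 (P1/RW1/US1/PS0)
  lvl1: tbl 0x36, slot 22 ⇒ 0x3A007 (P1/RW1/US1/PS0)
  lvl2: tbl 0x3A, slot 16 ⇒ 0x3D005 (P1/RW0/US1/PS0)
  ✗ PROTECTION_VIOLATION  [3 reads]

TLB: [["0x501C05", "0x33"]]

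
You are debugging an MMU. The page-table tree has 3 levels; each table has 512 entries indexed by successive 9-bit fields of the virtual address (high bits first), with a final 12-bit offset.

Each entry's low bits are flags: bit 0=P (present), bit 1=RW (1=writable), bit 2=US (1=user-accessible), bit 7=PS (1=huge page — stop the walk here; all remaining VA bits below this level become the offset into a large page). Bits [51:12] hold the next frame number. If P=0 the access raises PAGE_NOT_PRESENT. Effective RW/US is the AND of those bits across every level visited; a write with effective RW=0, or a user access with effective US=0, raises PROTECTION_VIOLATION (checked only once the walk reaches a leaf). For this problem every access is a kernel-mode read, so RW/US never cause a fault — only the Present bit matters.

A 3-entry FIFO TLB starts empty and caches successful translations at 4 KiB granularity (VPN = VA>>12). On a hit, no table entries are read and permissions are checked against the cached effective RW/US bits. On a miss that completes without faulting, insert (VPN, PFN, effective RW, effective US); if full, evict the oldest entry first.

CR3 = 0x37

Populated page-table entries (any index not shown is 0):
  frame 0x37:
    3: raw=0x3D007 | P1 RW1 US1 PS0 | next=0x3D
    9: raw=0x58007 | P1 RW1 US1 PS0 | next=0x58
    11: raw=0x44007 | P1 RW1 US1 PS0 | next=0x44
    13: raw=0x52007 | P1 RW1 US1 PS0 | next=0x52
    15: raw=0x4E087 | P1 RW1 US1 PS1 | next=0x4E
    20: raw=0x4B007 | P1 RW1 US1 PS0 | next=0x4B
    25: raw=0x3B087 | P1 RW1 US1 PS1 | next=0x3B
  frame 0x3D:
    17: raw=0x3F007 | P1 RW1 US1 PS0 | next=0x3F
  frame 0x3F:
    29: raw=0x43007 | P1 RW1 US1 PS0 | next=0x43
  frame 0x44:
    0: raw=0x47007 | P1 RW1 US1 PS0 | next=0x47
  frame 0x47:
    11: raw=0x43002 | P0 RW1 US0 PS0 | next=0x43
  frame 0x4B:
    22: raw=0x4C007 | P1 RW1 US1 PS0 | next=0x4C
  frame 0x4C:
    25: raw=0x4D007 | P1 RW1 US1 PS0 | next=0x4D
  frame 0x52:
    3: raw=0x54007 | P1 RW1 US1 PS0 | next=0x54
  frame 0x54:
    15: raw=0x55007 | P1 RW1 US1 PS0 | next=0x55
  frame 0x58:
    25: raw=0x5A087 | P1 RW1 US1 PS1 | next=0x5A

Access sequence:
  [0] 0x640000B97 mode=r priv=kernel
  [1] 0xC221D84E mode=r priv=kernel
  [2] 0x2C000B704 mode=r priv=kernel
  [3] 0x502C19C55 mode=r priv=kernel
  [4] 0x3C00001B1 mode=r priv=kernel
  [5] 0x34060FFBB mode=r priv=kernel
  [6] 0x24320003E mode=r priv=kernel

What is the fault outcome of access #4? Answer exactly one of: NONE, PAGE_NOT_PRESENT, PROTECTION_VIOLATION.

Per-access translation:
#0 VA=0x640000B97 (r,kernel):
  lvl0: tbl 0x37, slot 25 ⇒ 0x3B087 (P1/RW1/US1/PS1)
  ⇒ phys 0x3BB97 (huge @L0)  [1 reads]
#1 VA=0xC221D84E (r,kernel):
  lvl0: tbl 0x37, slot 3 ⇒ 0x3D007 (P1/RW1/US1/PS0)
  lvl1: tbl 0x3D, slot 17 ⇒ 0x3F007 (P1/RW1/US1/PS0)
  lvl2: tbl 0x3F, slot 29 ⇒ 0x43007 (P1/RW1/US1/PS0)
  ⇒ phys 0x4384E  [3 reads]
#2 VA=0x2C000B704 (r,kernel):
  lvl0: tbl 0x37, slot 11 ⇒ 0x44007 (P1/RW1/US1/PS0)
  lvl1: tbl 0x44, slot 0 ⇒ 0x47007 (P1/RW1/US1/PS0)
  lvl2: tbl 0x47, slot 11 ⇒ 0x43002 (P0/RW1/US0/PS0)
  ⇒ fault: PAGE_NOT_PRESENT  — 3 lookups
#3 VA=0x502C19C55 (r,kernel):
  lvl0: tbl 0x37, slot 20 ⇒ 0x4B007 (P1/RW1/US1/PS0)
  lvl1: tbl 0x4B, slot 22 ⇒ 0x4C007 (P1/RW1/US1/PS0)
  lvl2: tbl 0x4C, slot 25 ⇒ 0x4D007 (P1/RW1/US1/PS0)
  ⇒ phys 0x4DC55  [3 reads]
#4 VA=0x3C00001B1 (r,kernel):
  lvl0: tbl 0x37, slot 15 ⇒ 0x4E087 (P1/RW1/US1/PS1)
  ⇒ phys 0x4E1B1 (huge @L0)  [1 reads]
#5 VA=0x34060FFBB (r,kernel):
  lvl0: tbl 0x37, slot 13 ⇒ 0x52007 (P1/RW1/US1/PS0)
  lvl1: tbl 0x52, slot 3 ⇒ 0x54007 (P1/RW1/US1/PS0)
  lvl2: tbl 0x54, slot 15 ⇒ 0x55007 (P1/RW1/US1/PS0)
  ⇒ phys 0x55FBB  [3 reads]
#6 VA=0x24320003E (r,kernel):
  lvl0: tbl 0x37, slot 9 ⇒ 0x58007 (P1/RW1/US1/PS0)
  lvl1: tbl 0x58, slot 25 ⇒ 0x5A087 (P1/RW1/US1/PS1)
  ⇒ phys 0x5A03E (huge @L1)  [2 reads]

Access #4 fault: NONE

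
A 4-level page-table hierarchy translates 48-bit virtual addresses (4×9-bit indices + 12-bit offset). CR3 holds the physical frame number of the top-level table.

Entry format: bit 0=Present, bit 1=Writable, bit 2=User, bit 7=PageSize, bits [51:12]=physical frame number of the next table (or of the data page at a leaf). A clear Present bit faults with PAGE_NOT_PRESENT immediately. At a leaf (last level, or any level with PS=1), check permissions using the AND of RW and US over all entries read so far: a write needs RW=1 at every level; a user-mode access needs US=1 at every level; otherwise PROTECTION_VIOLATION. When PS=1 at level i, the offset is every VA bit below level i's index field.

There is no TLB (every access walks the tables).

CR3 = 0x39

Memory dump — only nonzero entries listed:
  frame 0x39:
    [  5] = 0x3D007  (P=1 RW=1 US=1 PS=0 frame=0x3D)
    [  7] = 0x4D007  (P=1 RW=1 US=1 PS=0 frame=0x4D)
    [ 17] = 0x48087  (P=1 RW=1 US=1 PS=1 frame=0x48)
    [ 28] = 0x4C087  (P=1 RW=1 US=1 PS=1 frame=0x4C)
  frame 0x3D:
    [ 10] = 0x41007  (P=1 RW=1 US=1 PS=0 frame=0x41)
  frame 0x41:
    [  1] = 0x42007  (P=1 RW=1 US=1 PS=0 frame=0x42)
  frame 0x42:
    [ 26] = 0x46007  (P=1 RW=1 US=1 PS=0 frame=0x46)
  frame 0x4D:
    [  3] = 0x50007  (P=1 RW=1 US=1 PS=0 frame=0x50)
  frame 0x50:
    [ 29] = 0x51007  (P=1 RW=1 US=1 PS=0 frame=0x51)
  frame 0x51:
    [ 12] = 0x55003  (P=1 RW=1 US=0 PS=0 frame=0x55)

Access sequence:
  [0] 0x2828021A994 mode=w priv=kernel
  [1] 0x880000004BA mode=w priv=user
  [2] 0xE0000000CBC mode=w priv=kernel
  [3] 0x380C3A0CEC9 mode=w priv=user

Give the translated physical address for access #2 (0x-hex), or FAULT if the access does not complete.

Per-access translation:
#0 VA=0x2828021A994 (w,kernel):
  L0: frame=0x39 idx=5 entry=0x3D007 [P=1 RW=1 US=1 PS=0]
  L1: frame=0x3D idx=10 entry=0x41007 [P=1 RW=1 US=1 PS=0]
  L2: frame=0x41 idx=1 entry=0x42007 [P=1 RW=1 US=1 PS=0]
  L3: frame=0x42 idx=26 entry=0x46007 [P=1 RW=1 US=1 PS=0]
  ⇒ phys 0x46994  [4 reads]
#1 VA=0x880000004BA (w,user):
  L0: frame=0x39 idx=17 entry=0x48087 [P=1 RW=1 US=1 PS=1]
  ⇒ phys 0x484BA (huge @L0)  [1 reads]
#2 VA=0xE0000000CBC (w,kernel):
  L0: frame=0x39 idx=28 entry=0x4C087 [P=1 RW=1 US=1 PS=1]
  ⇒ phys 0x4CCBC (huge @L0)  [1 reads]
#3 VA=0x380C3A0CEC9 (w,user):
  L0: frame=0x39 idx=7 entry=0x4D007 [P=1 RW=1 US=1 PS=0]
  L1: frame=0x4D idx=3 entry=0x50007 [P=1 RW=1 US=1 PS=0]
  L2: frame=0x50 idx=29 entry=0x51007 [P=1 RW=1 US=1 PS=0]
  L3: frame=0x51 idx=12 entry=0x55003 [P=1 RW=1 US=0 PS=0]
  → PROTECTION_VIOLATION  (4 entries read)

Access #2 PA: 0x4CCBC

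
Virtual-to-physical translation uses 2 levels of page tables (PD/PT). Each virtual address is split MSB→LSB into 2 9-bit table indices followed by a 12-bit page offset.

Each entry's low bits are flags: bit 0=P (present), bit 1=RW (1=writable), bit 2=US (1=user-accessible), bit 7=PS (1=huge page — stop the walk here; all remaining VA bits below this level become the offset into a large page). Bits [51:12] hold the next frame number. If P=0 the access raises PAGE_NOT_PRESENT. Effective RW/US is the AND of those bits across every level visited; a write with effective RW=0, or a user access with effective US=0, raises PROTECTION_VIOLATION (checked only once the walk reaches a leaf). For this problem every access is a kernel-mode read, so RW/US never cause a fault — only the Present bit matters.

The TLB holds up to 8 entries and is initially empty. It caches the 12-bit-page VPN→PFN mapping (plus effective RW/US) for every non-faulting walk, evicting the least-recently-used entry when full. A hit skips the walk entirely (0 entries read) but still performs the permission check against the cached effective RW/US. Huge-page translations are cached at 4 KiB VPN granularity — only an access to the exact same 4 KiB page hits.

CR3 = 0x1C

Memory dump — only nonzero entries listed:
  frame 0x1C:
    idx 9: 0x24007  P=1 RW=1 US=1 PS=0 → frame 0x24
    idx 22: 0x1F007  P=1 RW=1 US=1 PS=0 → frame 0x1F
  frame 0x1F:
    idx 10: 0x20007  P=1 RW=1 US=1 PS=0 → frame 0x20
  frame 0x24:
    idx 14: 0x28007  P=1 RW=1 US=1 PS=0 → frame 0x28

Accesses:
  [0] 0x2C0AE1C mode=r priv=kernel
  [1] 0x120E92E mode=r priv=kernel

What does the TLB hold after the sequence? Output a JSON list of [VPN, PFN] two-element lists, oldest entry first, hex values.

Trace:
#0 VA=0x2C0AE1C (r,kernel):
  L0: frame=0x1C idx=22 entry=0x1F007 [P=1 RW=1 US=1 PS=0]
  L1: frame=0x1F idx=10 entry=0x20007 [P=1 RW=1 US=1 PS=0]
  ✓ 0x20E1C  — 2 lookups
#1 VA=0x120E92E (r,kernel):
  L0: frame=0x1C idx=9 entry=0x24007 [P=1 RW=1 US=1 PS=0]
  L1: frame=0x24 idx=14 entry=0x28007 [P=1 RW=1 US=1 PS=0]
  ✓ 0x2892E  — 2 lookups

TLB: [["0x2C0A", "0x20"], ["0x120E", "0x28"]]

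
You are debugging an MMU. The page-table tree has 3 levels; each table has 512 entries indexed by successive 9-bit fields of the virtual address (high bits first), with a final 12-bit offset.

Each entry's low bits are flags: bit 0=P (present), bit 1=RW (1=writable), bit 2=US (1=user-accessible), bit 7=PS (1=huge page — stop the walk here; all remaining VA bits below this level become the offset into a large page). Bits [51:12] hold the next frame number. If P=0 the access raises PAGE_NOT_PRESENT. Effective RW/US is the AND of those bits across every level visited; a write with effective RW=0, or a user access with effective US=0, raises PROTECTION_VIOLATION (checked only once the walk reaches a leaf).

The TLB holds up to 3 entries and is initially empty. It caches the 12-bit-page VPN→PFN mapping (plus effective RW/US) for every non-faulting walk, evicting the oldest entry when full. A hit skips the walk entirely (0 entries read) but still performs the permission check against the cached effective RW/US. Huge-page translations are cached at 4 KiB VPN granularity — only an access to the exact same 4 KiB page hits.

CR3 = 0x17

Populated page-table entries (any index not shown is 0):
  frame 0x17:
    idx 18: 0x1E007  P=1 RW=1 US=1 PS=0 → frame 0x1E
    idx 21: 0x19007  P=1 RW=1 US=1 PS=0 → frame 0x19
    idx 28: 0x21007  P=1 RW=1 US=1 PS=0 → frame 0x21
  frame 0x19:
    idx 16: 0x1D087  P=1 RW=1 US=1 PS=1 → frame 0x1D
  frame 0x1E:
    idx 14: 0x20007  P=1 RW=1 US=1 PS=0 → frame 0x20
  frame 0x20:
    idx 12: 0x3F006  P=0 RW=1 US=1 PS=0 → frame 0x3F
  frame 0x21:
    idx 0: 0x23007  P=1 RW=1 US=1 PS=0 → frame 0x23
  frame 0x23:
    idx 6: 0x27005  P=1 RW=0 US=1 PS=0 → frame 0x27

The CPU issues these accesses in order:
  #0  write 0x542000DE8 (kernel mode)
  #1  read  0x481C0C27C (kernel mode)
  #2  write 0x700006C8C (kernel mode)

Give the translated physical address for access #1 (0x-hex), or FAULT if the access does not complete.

Walk each access:
#0 VA=0x542000DE8 (w,kernel):
  [0] read 0x17 idx=21: raw=0x19007 flags P=1 W=1 U=1 S=0
  [1] read 0x19 idx=16: raw=0x1D087 flags P=1 W=1 U=1 S=1
  ✓ 0x1DDE8 (huge @L1)  — 2 lookups
#1 VA=0x481C0C27C (r,kernel):
  [0] read 0x17 idx=18: raw=0x1E007 flags P=1 W=1 U=1 S=0
  [1] read 0x1E idx=14: raw=0x20007 flags P=1 W=1 U=1 S=0
  [2] read 0x20 idx=12: raw=0x3F006 flags P=0 W=1 U=1 S=0
  → PAGE_NOT_PRESENT  (3 entries read)
#2 VA=0x700006C8C (w,kernel):
  [0] read 0x17 idx=28: raw=0x21007 flags P=1 W=1 U=1 S=0
  [1] read 0x21 idx=0: raw=0x23007 flags P=1 W=1 U=1 S=0
  [2] read 0x23 idx=6: raw=0x27005 flags P=1 W=0 U=1 S=0
  → PROTECTION_VIOLATION  (3 entries read)

Access #1 PA: FAULT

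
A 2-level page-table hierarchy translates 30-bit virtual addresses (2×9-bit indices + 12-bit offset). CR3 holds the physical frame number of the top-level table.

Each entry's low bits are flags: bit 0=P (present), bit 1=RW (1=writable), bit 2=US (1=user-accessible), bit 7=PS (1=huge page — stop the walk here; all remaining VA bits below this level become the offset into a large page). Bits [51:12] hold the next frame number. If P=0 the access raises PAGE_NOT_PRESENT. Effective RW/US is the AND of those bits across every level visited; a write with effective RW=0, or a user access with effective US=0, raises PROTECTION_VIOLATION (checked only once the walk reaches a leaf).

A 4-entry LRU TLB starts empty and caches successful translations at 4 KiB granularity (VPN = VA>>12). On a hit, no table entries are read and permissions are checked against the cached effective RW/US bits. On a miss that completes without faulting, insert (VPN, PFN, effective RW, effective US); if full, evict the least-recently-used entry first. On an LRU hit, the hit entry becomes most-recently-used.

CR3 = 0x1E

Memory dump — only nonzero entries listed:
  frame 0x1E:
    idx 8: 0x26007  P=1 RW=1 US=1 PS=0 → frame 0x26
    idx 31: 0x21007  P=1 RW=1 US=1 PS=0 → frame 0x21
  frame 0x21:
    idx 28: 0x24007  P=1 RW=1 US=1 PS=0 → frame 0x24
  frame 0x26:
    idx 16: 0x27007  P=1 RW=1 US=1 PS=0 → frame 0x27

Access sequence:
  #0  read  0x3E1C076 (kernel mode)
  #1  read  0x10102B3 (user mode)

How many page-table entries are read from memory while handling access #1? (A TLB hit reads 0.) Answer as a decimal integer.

Walk each access:
#0 VA=0x3E1C076 (r,kernel):
  L0 @0x1E[31] → 0x21007  P=1,RW=1,US=1,PS=0
  L1 @0x21[28] → 0x24007  P=1,RW=1,US=1,PS=0
  ✓ 0x24076  — 2 lookups
#1 VA=0x10102B3 (r,user):
  L0 @0x1E[8] → 0x26007  P=1,RW=1,US=1,PS=0
  L1 @0x26[16] → 0x27007  P=1,RW=1,US=1,PS=0
  ✓ 0x272B3  — 2 lookups

Entries read for #1: 2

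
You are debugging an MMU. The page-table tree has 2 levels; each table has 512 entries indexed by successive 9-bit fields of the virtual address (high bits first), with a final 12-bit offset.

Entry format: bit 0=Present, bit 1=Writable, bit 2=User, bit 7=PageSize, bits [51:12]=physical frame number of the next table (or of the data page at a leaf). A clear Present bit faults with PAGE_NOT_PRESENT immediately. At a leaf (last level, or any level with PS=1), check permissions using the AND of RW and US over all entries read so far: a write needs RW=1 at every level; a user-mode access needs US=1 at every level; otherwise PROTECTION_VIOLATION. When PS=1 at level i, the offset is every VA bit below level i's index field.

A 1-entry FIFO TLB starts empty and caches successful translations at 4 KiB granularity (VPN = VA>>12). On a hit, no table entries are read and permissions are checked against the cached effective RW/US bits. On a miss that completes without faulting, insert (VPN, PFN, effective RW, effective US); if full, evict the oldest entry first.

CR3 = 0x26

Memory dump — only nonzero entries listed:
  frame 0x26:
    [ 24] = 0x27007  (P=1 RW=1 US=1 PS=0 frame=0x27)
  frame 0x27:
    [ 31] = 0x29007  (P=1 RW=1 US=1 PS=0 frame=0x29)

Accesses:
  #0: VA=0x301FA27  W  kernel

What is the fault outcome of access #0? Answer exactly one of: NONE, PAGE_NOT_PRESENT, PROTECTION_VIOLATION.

Per-access translation:
#0 VA=0x301FA27 (w,kernel):
  [0] read 0x26 idx=24: raw=0x27007 flags P=1 W=1 U=1 S=0
  [1] read 0x27 idx=31: raw=0x29007 flags P=1 W=1 U=1 S=0
  ⇒ phys 0x29A27  [2 reads]

Access #0 fault: NONE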